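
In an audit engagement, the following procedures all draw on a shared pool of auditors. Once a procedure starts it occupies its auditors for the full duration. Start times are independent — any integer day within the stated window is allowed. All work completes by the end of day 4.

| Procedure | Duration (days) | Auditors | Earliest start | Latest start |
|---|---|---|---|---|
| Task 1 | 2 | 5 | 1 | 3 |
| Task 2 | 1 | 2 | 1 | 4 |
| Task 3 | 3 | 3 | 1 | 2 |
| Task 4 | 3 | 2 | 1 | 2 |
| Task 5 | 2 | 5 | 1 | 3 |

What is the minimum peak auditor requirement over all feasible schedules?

Early-start (Task 1@1, Task 2@1, Task 3@1, Task 4@1, Task 5@1) gives peak 17: d1:17  d2:15  d3:5  d4:0.
Shift Task 4→2, Task 5→3.
Schedule Task 1@1, Task 2@1, Task 3@1, Task 4@2, Task 5@3: d1:10  d2:10  d3:10  d4:7 — peak 10.
Total auditor-days = 37 over 4 days ⇒ peak ≥ ⌈37/4⌉ = 10, so 10 is optimal.

10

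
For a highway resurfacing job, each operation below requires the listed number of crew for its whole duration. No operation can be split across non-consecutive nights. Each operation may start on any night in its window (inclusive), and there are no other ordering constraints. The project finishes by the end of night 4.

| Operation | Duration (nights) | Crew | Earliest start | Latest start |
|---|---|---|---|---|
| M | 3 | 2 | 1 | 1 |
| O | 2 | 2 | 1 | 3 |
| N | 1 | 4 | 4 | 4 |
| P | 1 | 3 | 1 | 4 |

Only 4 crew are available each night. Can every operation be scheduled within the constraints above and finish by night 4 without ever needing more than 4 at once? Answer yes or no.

no

Total crew member-nights = 17; over 4 nights the average is 17/4 > 4, so some night must exceed 4.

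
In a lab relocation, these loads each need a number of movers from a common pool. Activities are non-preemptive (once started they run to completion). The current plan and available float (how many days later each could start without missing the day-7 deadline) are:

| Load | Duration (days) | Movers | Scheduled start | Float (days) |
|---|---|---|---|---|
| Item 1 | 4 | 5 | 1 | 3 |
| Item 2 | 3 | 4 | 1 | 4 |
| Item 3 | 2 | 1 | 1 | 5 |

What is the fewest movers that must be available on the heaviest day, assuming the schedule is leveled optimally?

5

Early-start (Item 1@1, Item 2@1, Item 3@1) gives peak 10: d1:10  d2:10  d3:9  d4:5  d5:0  d6:0  d7:0.
Shift Item 2→5, Item 3→5.
Schedule Item 1@1, Item 2@5, Item 3@5: d1:5  d2:5  d3:5  d4:5  d5:5  d6:5  d7:4 — peak 5.
Total mover-days = 34 over 7 days ⇒ peak ≥ ⌈34/7⌉ = 5, so 5 is optimal.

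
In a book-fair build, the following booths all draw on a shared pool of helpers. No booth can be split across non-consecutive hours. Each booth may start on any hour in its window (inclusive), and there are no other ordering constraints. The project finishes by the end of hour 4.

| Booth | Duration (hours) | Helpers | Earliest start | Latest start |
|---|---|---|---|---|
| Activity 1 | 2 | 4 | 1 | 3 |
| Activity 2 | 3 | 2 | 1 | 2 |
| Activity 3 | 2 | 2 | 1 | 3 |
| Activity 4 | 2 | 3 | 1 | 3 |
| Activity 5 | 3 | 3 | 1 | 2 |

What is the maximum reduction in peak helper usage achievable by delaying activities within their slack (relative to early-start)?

4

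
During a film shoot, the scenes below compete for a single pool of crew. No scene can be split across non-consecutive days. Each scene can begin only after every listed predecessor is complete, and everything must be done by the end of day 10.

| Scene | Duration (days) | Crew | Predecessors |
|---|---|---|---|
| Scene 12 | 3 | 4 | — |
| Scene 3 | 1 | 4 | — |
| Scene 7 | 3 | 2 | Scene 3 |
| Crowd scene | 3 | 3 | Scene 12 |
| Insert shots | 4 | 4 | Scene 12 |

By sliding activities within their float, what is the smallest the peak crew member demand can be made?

7

Early-start (Scene 12@1, Scene 3@1, Scene 7@2, Crowd scene@4, Insert shots@4) gives peak 9: d1:8  d2:6  d3:6  d4:9  d5:7  d6:7  d7:4  d8:0  d9:0  d10:0.
Shift Scene 3→4, Scene 7→5, Insert shots→7.
Schedule Scene 12@1, Scene 3@4, Scene 7@5, Crowd scene@4, Insert shots@7: d1:4  d2:4  d3:4  d4:7  d5:5  d6:5  d7:6  d8:4  d9:4  d10:4 — peak 7.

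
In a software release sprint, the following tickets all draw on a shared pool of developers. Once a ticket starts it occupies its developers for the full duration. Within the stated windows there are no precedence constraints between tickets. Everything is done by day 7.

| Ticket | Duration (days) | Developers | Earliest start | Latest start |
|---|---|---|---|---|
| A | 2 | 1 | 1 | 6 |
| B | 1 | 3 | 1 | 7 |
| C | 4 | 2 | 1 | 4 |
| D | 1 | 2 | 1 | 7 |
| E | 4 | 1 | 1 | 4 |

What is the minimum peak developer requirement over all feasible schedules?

3

Early-start (A@1, B@1, C@1, D@1, E@1) gives peak 9: d1:9  d2:4  d3:3  d4:3  d5:0  d6:0  d7:0.
Shift B→3, C→4, E→4.
Schedule A@1, B@3, C@4, D@1, E@4: d1:3  d2:1  d3:3  d4:3  d5:3  d6:3  d7:3 — peak 3.
Total developer-days = 19 over 7 days ⇒ peak ≥ ⌈19/7⌉ = 3, so 3 is optimal.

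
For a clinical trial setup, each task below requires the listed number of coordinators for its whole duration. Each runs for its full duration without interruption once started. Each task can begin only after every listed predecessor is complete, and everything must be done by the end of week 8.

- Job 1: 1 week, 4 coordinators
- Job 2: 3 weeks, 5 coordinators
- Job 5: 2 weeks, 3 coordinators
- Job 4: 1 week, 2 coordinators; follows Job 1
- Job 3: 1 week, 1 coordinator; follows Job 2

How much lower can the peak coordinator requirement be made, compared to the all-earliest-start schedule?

Early-start peak: w1:12  w2:10  w3:5  w4:1  w5:0  w6:0  w7:0  w8:0 ⇒ 12.
Leveled (Job 1@1, Job 2@2, Job 5@5, Job 4@5, Job 3@6): w1:4  w2:5  w3:5  w4:5  w5:5  w6:4  w7:0  w8:0 ⇒ 5.
Reduction 12 − 5 = 7.

7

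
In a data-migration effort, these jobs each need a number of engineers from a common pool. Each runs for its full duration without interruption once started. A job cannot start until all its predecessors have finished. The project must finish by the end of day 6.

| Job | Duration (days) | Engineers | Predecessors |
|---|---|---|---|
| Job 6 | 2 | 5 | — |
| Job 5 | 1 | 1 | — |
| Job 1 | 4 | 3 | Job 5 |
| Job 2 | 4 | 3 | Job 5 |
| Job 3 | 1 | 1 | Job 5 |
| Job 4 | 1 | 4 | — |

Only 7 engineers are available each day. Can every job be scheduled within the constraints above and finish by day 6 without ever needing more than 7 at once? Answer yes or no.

The minimum achievable peak is 8; 7 < 8, so no feasible schedule stays within the cap.

no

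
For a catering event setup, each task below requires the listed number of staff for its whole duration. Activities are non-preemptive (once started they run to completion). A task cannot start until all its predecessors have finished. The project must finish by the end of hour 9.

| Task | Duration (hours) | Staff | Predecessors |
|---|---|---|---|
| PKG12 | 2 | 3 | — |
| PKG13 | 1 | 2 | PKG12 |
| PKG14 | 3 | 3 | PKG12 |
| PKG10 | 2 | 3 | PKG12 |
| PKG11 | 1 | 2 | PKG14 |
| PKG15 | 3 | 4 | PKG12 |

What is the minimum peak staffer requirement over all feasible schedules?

Early-start (PKG12@1, PKG13@3, PKG14@3, PKG10@3, PKG11@6, PKG15@3) gives peak 12: h1:3  h2:3  h3:12  h4:10  h5:7  h6:2  h7:0  h8:0  h9:0.
Shift PKG10→4, PKG15→6.
Schedule PKG12@1, PKG13@3, PKG14@3, PKG10@4, PKG11@6, PKG15@6: h1:3  h2:3  h3:5  h4:6  h5:6  h6:6  h7:4  h8:4  h9:0 — peak 6.

6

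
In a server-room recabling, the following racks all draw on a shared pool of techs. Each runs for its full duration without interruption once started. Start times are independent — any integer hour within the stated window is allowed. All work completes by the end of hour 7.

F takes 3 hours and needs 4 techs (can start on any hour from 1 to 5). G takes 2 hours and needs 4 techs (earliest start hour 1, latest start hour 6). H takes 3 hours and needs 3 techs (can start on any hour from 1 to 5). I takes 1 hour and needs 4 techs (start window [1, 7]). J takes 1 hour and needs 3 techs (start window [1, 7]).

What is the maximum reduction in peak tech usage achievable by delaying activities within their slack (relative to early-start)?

11

Early-start peak: h1:18  h2:11  h3:7  h4:0  h5:0  h6:0  h7:0 ⇒ 18.
Leveled (F@1, G@4, H@1, I@6, J@4): h1:7  h2:7  h3:7  h4:7  h5:4  h6:4  h7:0 ⇒ 7.
Reduction 18 − 7 = 11.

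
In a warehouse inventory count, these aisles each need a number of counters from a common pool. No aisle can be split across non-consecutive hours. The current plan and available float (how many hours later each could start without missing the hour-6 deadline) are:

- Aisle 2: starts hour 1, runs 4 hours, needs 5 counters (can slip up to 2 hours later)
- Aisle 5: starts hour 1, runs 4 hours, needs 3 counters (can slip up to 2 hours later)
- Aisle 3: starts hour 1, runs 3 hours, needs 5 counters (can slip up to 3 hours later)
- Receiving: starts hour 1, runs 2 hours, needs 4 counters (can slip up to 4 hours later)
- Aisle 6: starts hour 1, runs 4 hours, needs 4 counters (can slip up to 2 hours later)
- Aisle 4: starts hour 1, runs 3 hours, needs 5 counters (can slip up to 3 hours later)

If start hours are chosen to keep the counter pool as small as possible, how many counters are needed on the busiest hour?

17

Early-start (Aisle 2@1, Aisle 5@1, Aisle 3@1, Receiving@1, Aisle 6@1, Aisle 4@1) gives peak 26: h1:26  h2:26  h3:22  h4:12  h5:0  h6:0.
Shift Aisle 6→3, Aisle 4→4.
Schedule Aisle 2@1, Aisle 5@1, Aisle 3@1, Receiving@1, Aisle 6@3, Aisle 4@4: h1:17  h2:17  h3:17  h4:17  h5:9  h6:9 — peak 17.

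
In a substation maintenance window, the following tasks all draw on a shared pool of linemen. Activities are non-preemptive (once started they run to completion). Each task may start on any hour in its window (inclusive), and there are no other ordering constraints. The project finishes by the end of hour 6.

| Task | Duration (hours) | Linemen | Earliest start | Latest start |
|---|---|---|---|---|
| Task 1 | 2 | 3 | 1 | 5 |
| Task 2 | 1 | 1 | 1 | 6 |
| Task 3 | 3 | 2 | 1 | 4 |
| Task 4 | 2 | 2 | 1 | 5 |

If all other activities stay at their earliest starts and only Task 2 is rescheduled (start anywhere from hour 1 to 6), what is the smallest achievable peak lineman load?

7

Task 2@1: h1:8  h2:7  h3:2  h4:0  h5:0  h6:0 → peak 8
Task 2@2: h1:7  h2:8  h3:2  h4:0  h5:0  h6:0 → peak 8
Task 2@3: h1:7  h2:7  h3:3  h4:0  h5:0  h6:0 → peak 7
Task 2@4: h1:7  h2:7  h3:2  h4:1  h5:0  h6:0 → peak 7
Task 2@5: h1:7  h2:7  h3:2  h4:0  h5:1  h6:0 → peak 7
Task 2@6: h1:7  h2:7  h3:2  h4:0  h5:0  h6:1 → peak 7
Best is Task 2@3, peak 7.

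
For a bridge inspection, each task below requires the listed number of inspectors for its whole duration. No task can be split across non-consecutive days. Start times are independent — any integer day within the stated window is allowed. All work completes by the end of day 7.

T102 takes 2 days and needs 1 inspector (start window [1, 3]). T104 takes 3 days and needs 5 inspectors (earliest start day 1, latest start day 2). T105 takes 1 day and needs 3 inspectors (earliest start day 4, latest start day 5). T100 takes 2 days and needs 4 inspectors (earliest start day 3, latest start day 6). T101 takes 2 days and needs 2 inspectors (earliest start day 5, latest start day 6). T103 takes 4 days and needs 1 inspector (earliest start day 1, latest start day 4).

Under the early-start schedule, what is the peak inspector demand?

Early-start schedule: T102@1, T104@1, T105@4, T100@3, T101@5, T103@1.
Load per day: day 1: 7, day 2: 7, day 3: 10, day 4: 8, day 5: 2, day 6: 2, day 7: 0.
Peak is 10.

10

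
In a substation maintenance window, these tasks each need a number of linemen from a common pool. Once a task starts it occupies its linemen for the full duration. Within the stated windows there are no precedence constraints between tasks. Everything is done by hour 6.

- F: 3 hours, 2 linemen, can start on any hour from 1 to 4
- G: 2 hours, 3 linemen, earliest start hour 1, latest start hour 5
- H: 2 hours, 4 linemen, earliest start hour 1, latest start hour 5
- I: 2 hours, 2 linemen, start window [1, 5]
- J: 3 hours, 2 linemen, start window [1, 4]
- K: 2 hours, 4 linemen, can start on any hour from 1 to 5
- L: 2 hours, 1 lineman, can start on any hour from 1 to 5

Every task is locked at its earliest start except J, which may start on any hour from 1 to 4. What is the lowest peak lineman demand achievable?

J@1: h1:18  h2:18  h3:4  h4:0  h5:0  h6:0 → peak 18
J@2: h1:16  h2:18  h3:4  h4:2  h5:0  h6:0 → peak 18
J@3: h1:16  h2:16  h3:4  h4:2  h5:2  h6:0 → peak 16
J@4: h1:16  h2:16  h3:2  h4:2  h5:2  h6:2 → peak 16
Best is J@3, peak 16.

16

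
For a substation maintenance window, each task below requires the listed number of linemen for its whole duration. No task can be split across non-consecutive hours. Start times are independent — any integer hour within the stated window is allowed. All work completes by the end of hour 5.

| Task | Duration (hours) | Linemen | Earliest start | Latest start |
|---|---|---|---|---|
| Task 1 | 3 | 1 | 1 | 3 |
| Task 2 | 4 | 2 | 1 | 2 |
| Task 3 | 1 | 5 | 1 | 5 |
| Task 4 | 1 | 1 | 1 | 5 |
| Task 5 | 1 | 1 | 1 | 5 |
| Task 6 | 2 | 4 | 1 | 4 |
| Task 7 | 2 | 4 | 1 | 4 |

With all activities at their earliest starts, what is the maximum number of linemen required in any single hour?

Early-start schedule: Task 1@1, Task 2@1, Task 3@1, Task 4@1, Task 5@1, Task 6@1, Task 7@1.
Load per hour: hour 1: 18, hour 2: 11, hour 3: 3, hour 4: 2, hour 5: 0.
Peak is 18.

18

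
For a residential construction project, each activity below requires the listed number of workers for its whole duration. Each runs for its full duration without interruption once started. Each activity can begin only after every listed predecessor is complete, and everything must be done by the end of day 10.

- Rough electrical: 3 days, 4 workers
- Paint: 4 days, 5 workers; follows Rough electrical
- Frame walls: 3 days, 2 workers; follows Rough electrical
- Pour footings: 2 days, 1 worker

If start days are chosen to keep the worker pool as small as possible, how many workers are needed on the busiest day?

5

Early-start (Rough electrical@1, Paint@4, Frame walls@4, Pour footings@1) gives peak 7: d1:5  d2:5  d3:4  d4:7  d5:7  d6:7  d7:5  d8:0  d9:0  d10:0.
Shift Frame walls→8.
Schedule Rough electrical@1, Paint@4, Frame walls@8, Pour footings@1: d1:5  d2:5  d3:4  d4:5  d5:5  d6:5  d7:5  d8:2  d9:2  d10:2 — peak 5.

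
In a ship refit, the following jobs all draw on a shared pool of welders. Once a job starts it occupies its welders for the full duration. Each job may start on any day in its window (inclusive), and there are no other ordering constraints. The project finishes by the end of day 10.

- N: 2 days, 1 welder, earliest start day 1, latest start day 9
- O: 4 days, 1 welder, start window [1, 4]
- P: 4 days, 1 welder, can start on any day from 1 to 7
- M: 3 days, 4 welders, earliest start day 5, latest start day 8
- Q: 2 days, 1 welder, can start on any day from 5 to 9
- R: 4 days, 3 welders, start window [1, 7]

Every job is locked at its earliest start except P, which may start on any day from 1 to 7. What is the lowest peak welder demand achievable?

P@1: d1:6  d2:6  d3:5  d4:5  d5:5  d6:5  d7:4  d8:0  d9:0  d10:0 → peak 6
P@2: d1:5  d2:6  d3:5  d4:5  d5:6  d6:5  d7:4  d8:0  d9:0  d10:0 → peak 6
P@3: d1:5  d2:5  d3:5  d4:5  d5:6  d6:6  d7:4  d8:0  d9:0  d10:0 → peak 6
P@4: d1:5  d2:5  d3:4  d4:5  d5:6  d6:6  d7:5  d8:0  d9:0  d10:0 → peak 6
P@5: d1:5  d2:5  d3:4  d4:4  d5:6  d6:6  d7:5  d8:1  d9:0  d10:0 → peak 6
P@6: d1:5  d2:5  d3:4  d4:4  d5:5  d6:6  d7:5  d8:1  d9:1  d10:0 → peak 6
P@7: d1:5  d2:5  d3:4  d4:4  d5:5  d6:5  d7:5  d8:1  d9:1  d10:1 → peak 5
Best is P@7, peak 5.

5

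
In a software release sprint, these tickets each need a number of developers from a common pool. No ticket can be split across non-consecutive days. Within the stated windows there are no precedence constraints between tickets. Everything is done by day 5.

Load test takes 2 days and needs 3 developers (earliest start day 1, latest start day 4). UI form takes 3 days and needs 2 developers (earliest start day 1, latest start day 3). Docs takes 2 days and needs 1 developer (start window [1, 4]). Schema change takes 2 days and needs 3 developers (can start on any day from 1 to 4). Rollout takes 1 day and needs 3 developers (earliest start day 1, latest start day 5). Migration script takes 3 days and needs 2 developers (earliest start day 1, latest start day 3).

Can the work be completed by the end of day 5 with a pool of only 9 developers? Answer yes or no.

Schedule Load test@1, UI form@1, Docs@1, Schema change@3, Rollout@5, Migration script@3: d1:6  d2:6  d3:7  d4:5  d5:5 — peak 7 ≤ 9.

yes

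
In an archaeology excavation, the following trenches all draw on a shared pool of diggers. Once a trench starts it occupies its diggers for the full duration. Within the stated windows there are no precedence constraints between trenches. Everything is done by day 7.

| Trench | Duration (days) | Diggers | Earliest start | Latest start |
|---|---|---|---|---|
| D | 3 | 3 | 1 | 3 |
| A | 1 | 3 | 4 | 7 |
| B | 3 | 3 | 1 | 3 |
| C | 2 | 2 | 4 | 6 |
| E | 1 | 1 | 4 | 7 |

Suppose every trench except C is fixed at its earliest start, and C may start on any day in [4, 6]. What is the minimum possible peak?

C@4: d1:6  d2:6  d3:6  d4:6  d5:2  d6:0  d7:0 → peak 6
C@5: d1:6  d2:6  d3:6  d4:4  d5:2  d6:2  d7:0 → peak 6
C@6: d1:6  d2:6  d3:6  d4:4  d5:0  d6:2  d7:2 → peak 6
Best is C@4, peak 6.

6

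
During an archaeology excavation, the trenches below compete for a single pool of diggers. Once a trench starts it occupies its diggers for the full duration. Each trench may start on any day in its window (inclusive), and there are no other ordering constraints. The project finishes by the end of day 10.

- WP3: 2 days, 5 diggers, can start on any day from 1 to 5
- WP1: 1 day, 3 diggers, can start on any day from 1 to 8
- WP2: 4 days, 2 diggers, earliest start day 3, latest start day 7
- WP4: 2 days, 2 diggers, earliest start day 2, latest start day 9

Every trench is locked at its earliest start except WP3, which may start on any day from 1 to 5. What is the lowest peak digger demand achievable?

WP3@1: d1:8  d2:7  d3:4  d4:2  d5:2  d6:2  d7:0  d8:0  d9:0  d10:0 → peak 8
WP3@2: d1:3  d2:7  d3:9  d4:2  d5:2  d6:2  d7:0  d8:0  d9:0  d10:0 → peak 9
WP3@3: d1:3  d2:2  d3:9  d4:7  d5:2  d6:2  d7:0  d8:0  d9:0  d10:0 → peak 9
WP3@4: d1:3  d2:2  d3:4  d4:7  d5:7  d6:2  d7:0  d8:0  d9:0  d10:0 → peak 7
WP3@5: d1:3  d2:2  d3:4  d4:2  d5:7  d6:7  d7:0  d8:0  d9:0  d10:0 → peak 7
Best is WP3@4, peak 7.

7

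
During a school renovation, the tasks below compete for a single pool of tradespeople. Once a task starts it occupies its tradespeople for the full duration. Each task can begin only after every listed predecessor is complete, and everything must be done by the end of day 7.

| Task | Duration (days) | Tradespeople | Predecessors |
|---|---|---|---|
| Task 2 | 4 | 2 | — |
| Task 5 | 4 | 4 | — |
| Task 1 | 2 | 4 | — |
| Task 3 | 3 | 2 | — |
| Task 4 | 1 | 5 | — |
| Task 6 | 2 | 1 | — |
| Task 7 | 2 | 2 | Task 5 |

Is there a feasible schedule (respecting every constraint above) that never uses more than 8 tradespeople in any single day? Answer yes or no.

Schedule Task 2@1, Task 5@1, Task 1@5, Task 3@1, Task 4@7, Task 6@4, Task 7@5: d1:8  d2:8  d3:8  d4:7  d5:7  d6:6  d7:5 — peak 8 ≤ 8.

yes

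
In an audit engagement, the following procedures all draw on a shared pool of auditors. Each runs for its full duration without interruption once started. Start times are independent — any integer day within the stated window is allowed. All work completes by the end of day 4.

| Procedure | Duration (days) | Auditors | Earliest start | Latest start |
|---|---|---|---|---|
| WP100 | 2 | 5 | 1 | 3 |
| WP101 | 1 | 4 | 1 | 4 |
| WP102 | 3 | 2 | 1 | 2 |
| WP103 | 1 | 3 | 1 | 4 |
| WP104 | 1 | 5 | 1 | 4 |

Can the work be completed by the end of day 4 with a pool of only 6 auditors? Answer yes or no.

Total auditor-days = 28; over 4 days the average is 28/4 > 6, so some day must exceed 6.

no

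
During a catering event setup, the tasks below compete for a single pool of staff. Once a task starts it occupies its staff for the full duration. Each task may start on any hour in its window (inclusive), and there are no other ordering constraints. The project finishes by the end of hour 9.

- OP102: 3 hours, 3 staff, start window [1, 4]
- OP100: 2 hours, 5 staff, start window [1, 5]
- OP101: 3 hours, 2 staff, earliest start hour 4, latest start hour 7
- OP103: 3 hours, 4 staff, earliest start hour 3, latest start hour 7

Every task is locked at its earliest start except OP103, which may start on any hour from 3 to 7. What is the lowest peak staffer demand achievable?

8

OP103@3: h1:8  h2:8  h3:7  h4:6  h5:6  h6:2  h7:0  h8:0  h9:0 → peak 8
OP103@4: h1:8  h2:8  h3:3  h4:6  h5:6  h6:6  h7:0  h8:0  h9:0 → peak 8
OP103@5: h1:8  h2:8  h3:3  h4:2  h5:6  h6:6  h7:4  h8:0  h9:0 → peak 8
OP103@6: h1:8  h2:8  h3:3  h4:2  h5:2  h6:6  h7:4  h8:4  h9:0 → peak 8
OP103@7: h1:8  h2:8  h3:3  h4:2  h5:2  h6:2  h7:4  h8:4  h9:4 → peak 8
Best is OP103@3, peak 8.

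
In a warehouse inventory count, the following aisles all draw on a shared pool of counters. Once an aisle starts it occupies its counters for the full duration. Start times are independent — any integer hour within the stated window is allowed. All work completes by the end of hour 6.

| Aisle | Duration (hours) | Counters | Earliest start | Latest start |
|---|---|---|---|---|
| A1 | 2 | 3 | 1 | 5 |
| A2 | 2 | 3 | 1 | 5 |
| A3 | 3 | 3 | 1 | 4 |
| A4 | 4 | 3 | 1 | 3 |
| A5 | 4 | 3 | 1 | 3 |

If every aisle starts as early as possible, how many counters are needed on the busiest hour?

15

Early-start schedule: A1@1, A2@1, A3@1, A4@1, A5@1.
Load per hour: hour 1: 15, hour 2: 15, hour 3: 9, hour 4: 6, hour 5: 0, hour 6: 0.
Peak is 15.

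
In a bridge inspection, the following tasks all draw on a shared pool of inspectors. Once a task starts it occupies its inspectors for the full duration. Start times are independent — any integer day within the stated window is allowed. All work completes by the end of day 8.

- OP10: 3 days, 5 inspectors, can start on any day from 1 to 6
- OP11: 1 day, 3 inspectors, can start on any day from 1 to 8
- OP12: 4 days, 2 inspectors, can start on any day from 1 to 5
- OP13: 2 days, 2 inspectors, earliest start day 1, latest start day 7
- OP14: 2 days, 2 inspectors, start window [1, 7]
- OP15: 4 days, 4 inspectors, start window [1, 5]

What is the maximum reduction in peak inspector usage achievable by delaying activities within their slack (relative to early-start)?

11

Early-start peak: d1:18  d2:15  d3:11  d4:6  d5:0  d6:0  d7:0  d8:0 ⇒ 18.
Leveled (OP10@1, OP11@4, OP12@1, OP13@4, OP14@6, OP15@5): d1:7  d2:7  d3:7  d4:7  d5:6  d6:6  d7:6  d8:4 ⇒ 7.
Reduction 18 − 7 = 11.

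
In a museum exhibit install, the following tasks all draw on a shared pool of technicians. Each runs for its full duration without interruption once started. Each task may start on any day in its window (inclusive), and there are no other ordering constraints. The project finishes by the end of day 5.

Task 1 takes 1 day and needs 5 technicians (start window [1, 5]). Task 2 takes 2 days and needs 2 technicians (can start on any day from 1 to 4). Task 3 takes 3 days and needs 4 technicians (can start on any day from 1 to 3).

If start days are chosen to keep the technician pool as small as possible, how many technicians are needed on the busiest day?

Early-start (Task 1@1, Task 2@1, Task 3@1) gives peak 11: d1:11  d2:6  d3:4  d4:0  d5:0.
Shift Task 2→2, Task 3→2.
Schedule Task 1@1, Task 2@2, Task 3@2: d1:5  d2:6  d3:6  d4:4  d5:0 — peak 6.

6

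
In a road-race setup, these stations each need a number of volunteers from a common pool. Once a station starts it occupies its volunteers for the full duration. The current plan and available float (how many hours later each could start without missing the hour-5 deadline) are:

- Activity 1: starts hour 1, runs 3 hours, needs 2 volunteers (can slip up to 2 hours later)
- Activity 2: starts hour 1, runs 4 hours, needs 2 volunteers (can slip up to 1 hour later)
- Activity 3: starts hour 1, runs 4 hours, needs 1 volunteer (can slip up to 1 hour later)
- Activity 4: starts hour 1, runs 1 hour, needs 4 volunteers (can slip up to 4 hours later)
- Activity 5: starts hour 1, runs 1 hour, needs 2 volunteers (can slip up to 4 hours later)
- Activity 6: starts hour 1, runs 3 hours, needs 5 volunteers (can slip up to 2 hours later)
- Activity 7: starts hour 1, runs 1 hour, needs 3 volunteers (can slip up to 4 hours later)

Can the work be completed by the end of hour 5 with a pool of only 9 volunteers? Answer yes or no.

The minimum achievable peak is 10; 9 < 10, so no feasible schedule stays within the cap.

no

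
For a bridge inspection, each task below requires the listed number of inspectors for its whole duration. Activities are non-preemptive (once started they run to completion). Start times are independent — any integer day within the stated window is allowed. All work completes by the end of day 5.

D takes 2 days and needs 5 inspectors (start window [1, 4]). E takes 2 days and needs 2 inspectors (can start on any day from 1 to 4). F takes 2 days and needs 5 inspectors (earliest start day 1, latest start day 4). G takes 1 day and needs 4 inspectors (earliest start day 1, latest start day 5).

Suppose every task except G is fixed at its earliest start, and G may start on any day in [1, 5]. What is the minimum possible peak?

G@1: d1:16  d2:12  d3:0  d4:0  d5:0 → peak 16
G@2: d1:12  d2:16  d3:0  d4:0  d5:0 → peak 16
G@3: d1:12  d2:12  d3:4  d4:0  d5:0 → peak 12
G@4: d1:12  d2:12  d3:0  d4:4  d5:0 → peak 12
G@5: d1:12  d2:12  d3:0  d4:0  d5:4 → peak 12
Best is G@3, peak 12.

12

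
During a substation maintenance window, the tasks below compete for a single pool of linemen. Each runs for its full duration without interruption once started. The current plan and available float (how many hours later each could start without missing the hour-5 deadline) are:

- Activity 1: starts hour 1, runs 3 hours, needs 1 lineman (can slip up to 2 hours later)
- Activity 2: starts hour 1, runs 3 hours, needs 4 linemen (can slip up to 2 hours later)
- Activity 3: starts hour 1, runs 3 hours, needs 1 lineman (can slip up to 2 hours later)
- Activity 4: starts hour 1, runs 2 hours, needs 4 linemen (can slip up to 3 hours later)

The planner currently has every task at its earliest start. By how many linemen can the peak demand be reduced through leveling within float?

4

Early-start peak: h1:10  h2:10  h3:6  h4:0  h5:0 ⇒ 10.
Leveled (Activity 1@1, Activity 2@1, Activity 3@1, Activity 4@4): h1:6  h2:6  h3:6  h4:4  h5:4 ⇒ 6.
Reduction 10 − 6 = 4.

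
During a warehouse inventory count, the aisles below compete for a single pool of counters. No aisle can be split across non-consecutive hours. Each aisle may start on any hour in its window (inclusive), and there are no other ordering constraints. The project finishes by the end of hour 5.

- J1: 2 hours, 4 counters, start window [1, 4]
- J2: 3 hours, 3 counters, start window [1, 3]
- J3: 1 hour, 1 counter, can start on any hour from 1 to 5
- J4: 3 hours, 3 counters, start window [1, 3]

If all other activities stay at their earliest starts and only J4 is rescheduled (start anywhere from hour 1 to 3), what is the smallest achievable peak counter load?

8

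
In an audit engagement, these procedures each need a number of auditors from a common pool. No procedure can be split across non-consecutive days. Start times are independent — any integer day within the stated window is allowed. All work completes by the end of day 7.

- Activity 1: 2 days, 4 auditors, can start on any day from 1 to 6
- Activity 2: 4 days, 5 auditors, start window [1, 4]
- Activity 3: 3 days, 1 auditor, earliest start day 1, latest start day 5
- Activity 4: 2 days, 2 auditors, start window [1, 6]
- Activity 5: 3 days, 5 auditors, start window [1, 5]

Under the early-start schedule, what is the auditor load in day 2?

At early start, day 2 has: Activity 1, Activity 2, Activity 3, Activity 4, Activity 5.
Demand: 4 + 5 + 1 + 2 + 5 = 17.

17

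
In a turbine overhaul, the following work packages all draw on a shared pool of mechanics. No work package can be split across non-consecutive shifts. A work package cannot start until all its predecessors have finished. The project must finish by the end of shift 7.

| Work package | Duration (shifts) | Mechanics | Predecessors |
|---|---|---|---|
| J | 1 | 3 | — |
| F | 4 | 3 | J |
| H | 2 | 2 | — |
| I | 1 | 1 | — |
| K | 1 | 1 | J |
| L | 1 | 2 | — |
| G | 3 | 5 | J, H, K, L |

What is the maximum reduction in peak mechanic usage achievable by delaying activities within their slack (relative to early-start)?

Early-start peak: s1:8  s2:6  s3:8  s4:8  s5:8  s6:0  s7:0 ⇒ 8.
Leveled (J@1, F@2, H@1, I@1, K@2, L@1, G@3): s1:8  s2:6  s3:8  s4:8  s5:8  s6:0  s7:0 ⇒ 8.
Reduction 8 − 8 = 0.

0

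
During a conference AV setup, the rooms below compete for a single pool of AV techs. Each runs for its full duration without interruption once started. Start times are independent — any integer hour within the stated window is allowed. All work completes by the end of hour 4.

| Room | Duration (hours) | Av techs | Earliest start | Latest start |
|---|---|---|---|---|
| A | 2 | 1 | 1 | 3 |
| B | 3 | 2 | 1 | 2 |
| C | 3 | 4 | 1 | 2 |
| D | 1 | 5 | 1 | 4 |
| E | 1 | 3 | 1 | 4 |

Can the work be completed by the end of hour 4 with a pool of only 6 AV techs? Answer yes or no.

no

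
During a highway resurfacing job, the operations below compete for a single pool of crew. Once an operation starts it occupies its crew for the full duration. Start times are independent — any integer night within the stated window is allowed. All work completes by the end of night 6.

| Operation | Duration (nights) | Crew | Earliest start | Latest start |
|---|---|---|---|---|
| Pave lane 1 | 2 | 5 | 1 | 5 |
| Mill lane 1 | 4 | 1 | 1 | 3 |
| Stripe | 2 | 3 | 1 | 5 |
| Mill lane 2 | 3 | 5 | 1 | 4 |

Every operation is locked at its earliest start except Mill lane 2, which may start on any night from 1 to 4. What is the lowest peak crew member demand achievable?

Mill lane 2@1: n1:14  n2:14  n3:6  n4:1  n5:0  n6:0 → peak 14
Mill lane 2@2: n1:9  n2:14  n3:6  n4:6  n5:0  n6:0 → peak 14
Mill lane 2@3: n1:9  n2:9  n3:6  n4:6  n5:5  n6:0 → peak 9
Mill lane 2@4: n1:9  n2:9  n3:1  n4:6  n5:5  n6:5 → peak 9
Best is Mill lane 2@3, peak 9.

9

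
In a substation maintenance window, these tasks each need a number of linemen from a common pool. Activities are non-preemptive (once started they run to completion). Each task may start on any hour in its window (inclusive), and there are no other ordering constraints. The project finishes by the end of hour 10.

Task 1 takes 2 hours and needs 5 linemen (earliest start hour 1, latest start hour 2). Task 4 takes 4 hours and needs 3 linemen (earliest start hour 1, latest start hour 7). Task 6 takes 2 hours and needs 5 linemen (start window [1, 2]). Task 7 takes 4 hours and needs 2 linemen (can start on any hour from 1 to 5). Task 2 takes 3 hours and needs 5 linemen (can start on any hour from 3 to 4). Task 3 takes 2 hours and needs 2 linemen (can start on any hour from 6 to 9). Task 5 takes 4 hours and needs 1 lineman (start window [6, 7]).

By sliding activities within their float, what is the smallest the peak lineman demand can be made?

Early-start (Task 1@1, Task 4@1, Task 6@1, Task 7@1, Task 2@3, Task 3@6, Task 5@6) gives peak 15: h1:15  h2:15  h3:10  h4:10  h5:5  h6:3  h7:3  h8:1  h9:1  h10:0.
Shift Task 4→3, Task 7→3.
Schedule Task 1@1, Task 4@3, Task 6@1, Task 7@3, Task 2@3, Task 3@6, Task 5@6: h1:10  h2:10  h3:10  h4:10  h5:10  h6:8  h7:3  h8:1  h9:1  h10:0 — peak 10.

10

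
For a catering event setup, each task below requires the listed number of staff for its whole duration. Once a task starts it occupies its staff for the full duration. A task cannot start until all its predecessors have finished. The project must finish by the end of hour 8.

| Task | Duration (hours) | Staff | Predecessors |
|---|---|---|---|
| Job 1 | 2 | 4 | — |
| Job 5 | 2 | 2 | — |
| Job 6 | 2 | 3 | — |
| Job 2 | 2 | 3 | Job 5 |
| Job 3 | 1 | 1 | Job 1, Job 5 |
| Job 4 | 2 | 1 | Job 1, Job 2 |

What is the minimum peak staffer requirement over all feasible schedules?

4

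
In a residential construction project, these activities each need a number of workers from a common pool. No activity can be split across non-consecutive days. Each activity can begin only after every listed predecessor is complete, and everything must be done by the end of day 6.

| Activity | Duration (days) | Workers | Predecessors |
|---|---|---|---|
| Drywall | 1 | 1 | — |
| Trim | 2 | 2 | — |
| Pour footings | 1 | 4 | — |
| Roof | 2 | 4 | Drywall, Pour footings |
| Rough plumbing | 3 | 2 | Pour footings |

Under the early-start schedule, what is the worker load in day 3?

At early start, day 3 has: Roof, Rough plumbing.
Demand: 4 + 2 = 6.

6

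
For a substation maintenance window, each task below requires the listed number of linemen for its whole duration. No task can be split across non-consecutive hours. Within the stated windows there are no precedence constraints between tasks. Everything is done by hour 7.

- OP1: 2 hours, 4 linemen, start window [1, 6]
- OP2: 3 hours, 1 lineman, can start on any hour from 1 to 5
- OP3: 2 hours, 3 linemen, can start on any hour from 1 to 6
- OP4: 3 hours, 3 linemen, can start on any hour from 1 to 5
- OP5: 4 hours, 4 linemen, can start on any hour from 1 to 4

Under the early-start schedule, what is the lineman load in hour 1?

At early start, hour 1 has: OP1, OP2, OP3, OP4, OP5.
Demand: 4 + 1 + 3 + 3 + 4 = 15.

15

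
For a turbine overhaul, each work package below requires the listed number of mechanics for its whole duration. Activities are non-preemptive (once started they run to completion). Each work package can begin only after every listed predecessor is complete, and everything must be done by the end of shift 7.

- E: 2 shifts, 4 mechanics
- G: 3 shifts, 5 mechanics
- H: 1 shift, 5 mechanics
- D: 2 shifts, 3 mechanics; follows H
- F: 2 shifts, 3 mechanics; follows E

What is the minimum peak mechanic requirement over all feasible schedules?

8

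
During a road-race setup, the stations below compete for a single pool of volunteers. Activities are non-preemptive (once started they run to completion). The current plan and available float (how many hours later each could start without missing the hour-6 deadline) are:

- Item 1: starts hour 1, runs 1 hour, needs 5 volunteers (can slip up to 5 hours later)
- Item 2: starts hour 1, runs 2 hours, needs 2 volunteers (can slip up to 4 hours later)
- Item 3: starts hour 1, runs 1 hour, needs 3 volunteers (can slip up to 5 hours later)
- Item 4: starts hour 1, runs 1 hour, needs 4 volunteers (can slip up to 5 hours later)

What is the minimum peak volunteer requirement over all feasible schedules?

5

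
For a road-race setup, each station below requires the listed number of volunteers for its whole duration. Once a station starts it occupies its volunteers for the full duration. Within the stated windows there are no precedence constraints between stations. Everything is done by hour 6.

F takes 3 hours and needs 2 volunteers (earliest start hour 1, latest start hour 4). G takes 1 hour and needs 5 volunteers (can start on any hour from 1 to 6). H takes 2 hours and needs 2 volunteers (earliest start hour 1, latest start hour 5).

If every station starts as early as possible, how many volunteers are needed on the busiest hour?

Early-start schedule: F@1, G@1, H@1.
Load per hour: hour 1: 9, hour 2: 4, hour 3: 2, hour 4: 0, hour 5: 0, hour 6: 0.
Peak is 9.

9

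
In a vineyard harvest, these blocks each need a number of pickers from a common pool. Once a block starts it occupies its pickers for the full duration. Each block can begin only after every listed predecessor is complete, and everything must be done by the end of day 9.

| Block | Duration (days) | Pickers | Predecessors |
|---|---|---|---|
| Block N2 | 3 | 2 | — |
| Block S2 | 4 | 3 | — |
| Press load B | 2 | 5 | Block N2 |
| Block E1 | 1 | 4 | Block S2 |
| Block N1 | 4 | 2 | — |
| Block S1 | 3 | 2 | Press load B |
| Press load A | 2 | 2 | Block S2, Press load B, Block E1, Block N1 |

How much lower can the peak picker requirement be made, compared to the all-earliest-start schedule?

Early-start peak: d1:7  d2:7  d3:7  d4:10  d5:9  d6:4  d7:4  d8:2  d9:0 ⇒ 10.
Leveled (Block N2@1, Block S2@1, Press load B@5, Block E1@7, Block N1@1, Block S1@7, Press load A@8): d1:7  d2:7  d3:7  d4:5  d5:5  d6:5  d7:6  d8:4  d9:4 ⇒ 7.
Reduction 10 − 7 = 3.

3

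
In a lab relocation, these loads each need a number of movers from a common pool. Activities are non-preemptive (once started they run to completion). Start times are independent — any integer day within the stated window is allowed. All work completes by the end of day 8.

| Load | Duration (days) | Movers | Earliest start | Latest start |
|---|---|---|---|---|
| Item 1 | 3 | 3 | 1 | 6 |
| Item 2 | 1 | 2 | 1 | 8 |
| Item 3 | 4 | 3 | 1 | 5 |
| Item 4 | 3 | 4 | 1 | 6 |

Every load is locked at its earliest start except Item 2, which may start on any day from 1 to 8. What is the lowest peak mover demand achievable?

Item 2@1: d1:12  d2:10  d3:10  d4:3  d5:0  d6:0  d7:0  d8:0 → peak 12
Item 2@2: d1:10  d2:12  d3:10  d4:3  d5:0  d6:0  d7:0  d8:0 → peak 12
Item 2@3: d1:10  d2:10  d3:12  d4:3  d5:0  d6:0  d7:0  d8:0 → peak 12
Item 2@4: d1:10  d2:10  d3:10  d4:5  d5:0  d6:0  d7:0  d8:0 → peak 10
Item 2@5: d1:10  d2:10  d3:10  d4:3  d5:2  d6:0  d7:0  d8:0 → peak 10
Item 2@6: d1:10  d2:10  d3:10  d4:3  d5:0  d6:2  d7:0  d8:0 → peak 10
Item 2@7: d1:10  d2:10  d3:10  d4:3  d5:0  d6:0  d7:2  d8:0 → peak 10
Item 2@8: d1:10  d2:10  d3:10  d4:3  d5:0  d6:0  d7:0  d8:2 → peak 10
Best is Item 2@4, peak 10.

10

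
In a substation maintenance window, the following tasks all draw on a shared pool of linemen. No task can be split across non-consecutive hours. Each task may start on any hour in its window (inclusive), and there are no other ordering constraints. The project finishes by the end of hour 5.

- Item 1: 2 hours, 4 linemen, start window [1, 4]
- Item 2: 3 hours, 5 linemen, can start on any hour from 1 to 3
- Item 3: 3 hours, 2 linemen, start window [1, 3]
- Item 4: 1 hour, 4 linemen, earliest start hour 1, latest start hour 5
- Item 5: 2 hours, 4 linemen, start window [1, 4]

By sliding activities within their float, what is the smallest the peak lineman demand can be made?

10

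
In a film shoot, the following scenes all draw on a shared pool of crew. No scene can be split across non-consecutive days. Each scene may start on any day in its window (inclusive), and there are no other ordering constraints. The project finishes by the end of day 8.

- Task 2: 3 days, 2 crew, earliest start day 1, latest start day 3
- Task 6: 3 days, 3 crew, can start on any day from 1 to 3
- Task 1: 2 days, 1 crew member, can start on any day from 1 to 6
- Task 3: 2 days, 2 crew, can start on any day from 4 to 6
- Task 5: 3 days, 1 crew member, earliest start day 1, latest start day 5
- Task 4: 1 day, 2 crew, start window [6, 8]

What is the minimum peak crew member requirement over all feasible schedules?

Early-start (Task 2@1, Task 6@1, Task 1@1, Task 3@4, Task 5@1, Task 4@6) gives peak 7: d1:7  d2:7  d3:6  d4:2  d5:2  d6:2  d7:0  d8:0.
Shift Task 1→4, Task 5→4.
Schedule Task 2@1, Task 6@1, Task 1@4, Task 3@4, Task 5@4, Task 4@6: d1:5  d2:5  d3:5  d4:4  d5:4  d6:3  d7:0  d8:0 — peak 5.

5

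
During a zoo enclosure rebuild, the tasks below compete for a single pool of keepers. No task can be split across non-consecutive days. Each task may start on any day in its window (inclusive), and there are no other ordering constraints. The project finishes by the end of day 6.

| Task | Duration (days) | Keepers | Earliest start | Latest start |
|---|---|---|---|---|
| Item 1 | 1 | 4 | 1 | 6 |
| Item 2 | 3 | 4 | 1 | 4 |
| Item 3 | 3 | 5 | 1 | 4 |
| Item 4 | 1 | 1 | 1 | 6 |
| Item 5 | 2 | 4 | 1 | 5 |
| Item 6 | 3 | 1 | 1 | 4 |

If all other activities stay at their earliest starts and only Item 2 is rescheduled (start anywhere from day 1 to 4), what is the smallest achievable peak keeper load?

15

Item 2@1: d1:19  d2:14  d3:10  d4:0  d5:0  d6:0 → peak 19
Item 2@2: d1:15  d2:14  d3:10  d4:4  d5:0  d6:0 → peak 15
Item 2@3: d1:15  d2:10  d3:10  d4:4  d5:4  d6:0 → peak 15
Item 2@4: d1:15  d2:10  d3:6  d4:4  d5:4  d6:4 → peak 15
Best is Item 2@2, peak 15.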